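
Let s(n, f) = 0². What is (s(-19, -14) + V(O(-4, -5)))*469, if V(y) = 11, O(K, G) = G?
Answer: 5159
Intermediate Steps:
s(n, f) = 0
(s(-19, -14) + V(O(-4, -5)))*469 = (0 + 11)*469 = 11*469 = 5159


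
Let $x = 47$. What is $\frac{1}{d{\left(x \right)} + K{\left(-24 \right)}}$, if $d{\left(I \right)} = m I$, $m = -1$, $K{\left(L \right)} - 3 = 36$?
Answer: $- \frac{1}{8} \approx -0.125$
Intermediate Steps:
$K{\left(L \right)} = 39$ ($K{\left(L \right)} = 3 + 36 = 39$)
$d{\left(I \right)} = - I$
$\frac{1}{d{\left(x \right)} + K{\left(-24 \right)}} = \frac{1}{\left(-1\right) 47 + 39} = \frac{1}{-47 + 39} = \frac{1}{-8} = - \frac{1}{8}$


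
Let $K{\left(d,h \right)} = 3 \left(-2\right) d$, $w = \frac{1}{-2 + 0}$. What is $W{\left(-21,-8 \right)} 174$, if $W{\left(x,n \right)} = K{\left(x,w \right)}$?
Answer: $21924$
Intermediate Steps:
$w = - \frac{1}{2}$ ($w = \frac{1}{-2} = - \frac{1}{2} \approx -0.5$)
$K{\left(d,h \right)} = - 6 d$
$W{\left(x,n \right)} = - 6 x$
$W{\left(-21,-8 \right)} 174 = \left(-6\right) \left(-21\right) 174 = 126 \cdot 174 = 21924$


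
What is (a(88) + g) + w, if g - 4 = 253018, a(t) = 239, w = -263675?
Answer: -10414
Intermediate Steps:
g = 253022 (g = 4 + 253018 = 253022)
(a(88) + g) + w = (239 + 253022) - 263675 = 253261 - 263675 = -10414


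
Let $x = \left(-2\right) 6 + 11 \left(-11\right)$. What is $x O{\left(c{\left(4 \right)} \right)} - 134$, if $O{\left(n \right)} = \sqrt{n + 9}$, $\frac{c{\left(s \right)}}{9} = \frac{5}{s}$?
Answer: $- \frac{1465}{2} \approx -732.5$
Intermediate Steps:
$c{\left(s \right)} = \frac{45}{s}$ ($c{\left(s \right)} = 9 \frac{5}{s} = \frac{45}{s}$)
$x = -133$ ($x = -12 - 121 = -133$)
$O{\left(n \right)} = \sqrt{9 + n}$
$x O{\left(c{\left(4 \right)} \right)} - 134 = - 133 \sqrt{9 + \frac{45}{4}} - 134 = - 133 \sqrt{\frac{81}{4}} - 134 = \left(-133\right) \frac{9}{2} - 134 = - \frac{1197}{2} - 134 = - \frac{1465}{2}$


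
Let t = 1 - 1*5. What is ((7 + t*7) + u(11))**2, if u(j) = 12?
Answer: 81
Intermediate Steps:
t = -4 (t = 1 - 5 = -4)
((7 + t*7) + u(11))**2 = ((7 - 4*7) + 12)**2 = ((7 - 28) + 12)**2 = (-21 + 12)**2 = (-9)**2 = 81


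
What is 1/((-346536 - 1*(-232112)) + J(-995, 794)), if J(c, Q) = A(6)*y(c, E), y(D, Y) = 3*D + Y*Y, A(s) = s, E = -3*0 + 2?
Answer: -1/132310 ≈ -7.5580e-6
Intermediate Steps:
E = 2 (E = 0 + 2 = 2)
y(D, Y) = Y² + 3*D (y(D, Y) = 3*D + Y² = Y² + 3*D)
J(c, Q) = 24 + 18*c (J(c, Q) = 6*(2² + 3*c) = 6*(4 + 3*c) = 24 + 18*c)
1/((-346536 - 1*(-232112)) + J(-995, 794)) = 1/((-346536 - 1*(-232112)) + (24 + 18*(-995))) = 1/((-346536 + 232112) + (24 - 17910)) = 1/(-114424 - 17886) = 1/(-132310) = -1/132310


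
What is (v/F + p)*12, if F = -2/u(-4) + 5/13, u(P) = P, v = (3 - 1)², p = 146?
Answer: 41544/23 ≈ 1806.3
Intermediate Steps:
v = 4 (v = 2² = 4)
F = 23/26 (F = -2/(-4) + 5/13 = -2*(-¼) + 5*(1/13) = ½ + 5/13 = 23/26 ≈ 0.88461)
(v/F + p)*12 = (4/(23/26) + 146)*12 = (4*(26/23) + 146)*12 = (104/23 + 146)*12 = (3462/23)*12 = 41544/23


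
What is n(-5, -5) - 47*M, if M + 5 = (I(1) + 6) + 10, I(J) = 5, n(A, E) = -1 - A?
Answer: -748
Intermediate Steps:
M = 16 (M = -5 + ((5 + 6) + 10) = -5 + (11 + 10) = -5 + 21 = 16)
n(-5, -5) - 47*M = (-1 - 1*(-5)) - 47*16 = (-1 + 5) - 752 = 4 - 752 = -748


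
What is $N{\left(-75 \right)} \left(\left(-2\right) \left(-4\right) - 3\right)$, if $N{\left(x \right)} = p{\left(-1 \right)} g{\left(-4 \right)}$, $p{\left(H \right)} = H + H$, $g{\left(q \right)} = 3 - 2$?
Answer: $-10$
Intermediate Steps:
$g{\left(q \right)} = 1$
$p{\left(H \right)} = 2 H$
$N{\left(x \right)} = -2$ ($N{\left(x \right)} = 2 \left(-1\right) 1 = \left(-2\right) 1 = -2$)
$N{\left(-75 \right)} \left(\left(-2\right) \left(-4\right) - 3\right) = - 2 \left(\left(-2\right) \left(-4\right) - 3\right) = - 2 \left(8 - 3\right) = \left(-2\right) 5 = -10$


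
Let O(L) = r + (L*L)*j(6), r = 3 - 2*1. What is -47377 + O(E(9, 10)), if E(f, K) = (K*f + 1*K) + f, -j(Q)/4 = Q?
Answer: -332520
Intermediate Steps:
j(Q) = -4*Q
r = 1 (r = 3 - 2 = 1)
E(f, K) = K + f + K*f (E(f, K) = (K*f + K) + f = (K + K*f) + f = K + f + K*f)
O(L) = 1 - 24*L² (O(L) = 1 + (L*L)*(-4*6) = 1 + L²*(-24) = 1 - 24*L²)
-47377 + O(E(9, 10)) = -47377 + (1 - 24*(10 + 9 + 10*9)²) = -47377 + (1 - 24*(10 + 9 + 90)²) = -47377 + (1 - 24*109²) = -47377 + (1 - 24*11881) = -47377 + (1 - 285144) = -47377 - 285143 = -332520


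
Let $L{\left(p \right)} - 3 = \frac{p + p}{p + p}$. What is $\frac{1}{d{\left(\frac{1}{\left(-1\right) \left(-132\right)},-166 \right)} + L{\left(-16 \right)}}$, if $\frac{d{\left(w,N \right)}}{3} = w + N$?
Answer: $- \frac{44}{21735} \approx -0.0020244$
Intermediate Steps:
$d{\left(w,N \right)} = 3 N + 3 w$ ($d{\left(w,N \right)} = 3 \left(w + N\right) = 3 \left(N + w\right) = 3 N + 3 w$)
$L{\left(p \right)} = 4$ ($L{\left(p \right)} = 3 + \frac{p + p}{p + p} = 3 + \frac{2 p}{2 p} = 3 + 2 p \frac{1}{2 p} = 3 + 1 = 4$)
$\frac{1}{d{\left(\frac{1}{\left(-1\right) \left(-132\right)},-166 \right)} + L{\left(-16 \right)}} = \frac{1}{\left(3 \left(-166\right) + \frac{3}{\left(-1\right) \left(-132\right)}\right) + 4} = \frac{1}{\left(-498 + \frac{3}{132}\right) + 4} = \frac{1}{\left(-498 + 3 \cdot \frac{1}{132}\right) + 4} = \frac{1}{\left(-498 + \frac{1}{44}\right) + 4} = \frac{1}{- \frac{21911}{44} + 4} = \frac{1}{- \frac{21735}{44}} = - \frac{44}{21735}$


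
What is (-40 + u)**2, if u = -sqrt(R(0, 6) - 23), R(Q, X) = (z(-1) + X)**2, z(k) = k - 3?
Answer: (40 + I*sqrt(19))**2 ≈ 1581.0 + 348.71*I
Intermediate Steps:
z(k) = -3 + k
R(Q, X) = (-4 + X)**2 (R(Q, X) = ((-3 - 1) + X)**2 = (-4 + X)**2)
u = -I*sqrt(19) (u = -sqrt((-4 + 6)**2 - 23) = -sqrt(2**2 - 23) = -sqrt(4 - 23) = -sqrt(-19) = -I*sqrt(19) ≈ -4.3589*I)
(-40 + u)**2 = (-40 - I*sqrt(19))**2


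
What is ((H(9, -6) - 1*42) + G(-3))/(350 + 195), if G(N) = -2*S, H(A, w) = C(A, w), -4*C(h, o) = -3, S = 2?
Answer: -181/2180 ≈ -0.083027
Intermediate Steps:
C(h, o) = 3/4 (C(h, o) = -1/4*(-3) = 3/4)
H(A, w) = 3/4
G(N) = -4 (G(N) = -2*2 = -4)
((H(9, -6) - 1*42) + G(-3))/(350 + 195) = ((3/4 - 1*42) - 4)/(350 + 195) = ((3/4 - 42) - 4)/545 = (-165/4 - 4)*(1/545) = -181/4*1/545 = -181/2180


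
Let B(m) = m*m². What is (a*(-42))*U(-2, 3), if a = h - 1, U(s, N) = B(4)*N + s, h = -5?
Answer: 47880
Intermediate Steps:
B(m) = m³
U(s, N) = s + 64*N (U(s, N) = 4³*N + s = 64*N + s = s + 64*N)
a = -6 (a = -5 - 1 = -6)
(a*(-42))*U(-2, 3) = (-6*(-42))*(-2 + 64*3) = 252*(-2 + 192) = 252*190 = 47880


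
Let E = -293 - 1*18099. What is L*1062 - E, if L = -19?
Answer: -1786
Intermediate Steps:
E = -18392 (E = -293 - 18099 = -18392)
L*1062 - E = -19*1062 - 1*(-18392) = -20178 + 18392 = -1786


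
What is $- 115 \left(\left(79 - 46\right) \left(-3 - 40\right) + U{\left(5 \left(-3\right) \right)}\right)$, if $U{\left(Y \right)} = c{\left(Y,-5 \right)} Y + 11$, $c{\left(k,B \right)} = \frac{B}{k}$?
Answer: $162495$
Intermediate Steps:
$U{\left(Y \right)} = 6$ ($U{\left(Y \right)} = - \frac{5}{Y} Y + 11 = -5 + 11 = 6$)
$- 115 \left(\left(79 - 46\right) \left(-3 - 40\right) + U{\left(5 \left(-3\right) \right)}\right) = - 115 \left(\left(79 - 46\right) \left(-3 - 40\right) + 6\right) = - 115 \left(33 \left(-43\right) + 6\right) = - 115 \left(-1419 + 6\right) = \left(-115\right) \left(-1413\right) = 162495$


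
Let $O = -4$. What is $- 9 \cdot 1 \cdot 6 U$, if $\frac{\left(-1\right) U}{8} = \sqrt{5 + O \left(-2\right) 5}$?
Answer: $1296 \sqrt{5} \approx 2897.9$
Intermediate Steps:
$U = - 24 \sqrt{5}$ ($U = - 8 \sqrt{5 + \left(-4\right) \left(-2\right) 5} = - 8 \sqrt{5 + 8 \cdot 5} = - 8 \sqrt{5 + 40} = - 8 \sqrt{45} = - 8 \cdot 3 \sqrt{5} = - 24 \sqrt{5} \approx -53.666$)
$- 9 \cdot 1 \cdot 6 U = - 9 \cdot 1 \cdot 6 \left(- 24 \sqrt{5}\right) = \left(-9\right) 6 \left(- 24 \sqrt{5}\right) = - 54 \left(- 24 \sqrt{5}\right) = 1296 \sqrt{5}$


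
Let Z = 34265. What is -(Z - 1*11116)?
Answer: -23149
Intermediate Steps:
-(Z - 1*11116) = -(34265 - 1*11116) = -(34265 - 11116) = -1*23149 = -23149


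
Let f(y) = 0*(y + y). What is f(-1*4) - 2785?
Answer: -2785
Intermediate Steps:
f(y) = 0 (f(y) = 0*(2*y) = 0)
f(-1*4) - 2785 = 0 - 2785 = -2785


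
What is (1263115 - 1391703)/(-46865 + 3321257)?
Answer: -32147/818598 ≈ -0.039271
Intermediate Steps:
(1263115 - 1391703)/(-46865 + 3321257) = -128588/3274392 = -128588*1/3274392 = -32147/818598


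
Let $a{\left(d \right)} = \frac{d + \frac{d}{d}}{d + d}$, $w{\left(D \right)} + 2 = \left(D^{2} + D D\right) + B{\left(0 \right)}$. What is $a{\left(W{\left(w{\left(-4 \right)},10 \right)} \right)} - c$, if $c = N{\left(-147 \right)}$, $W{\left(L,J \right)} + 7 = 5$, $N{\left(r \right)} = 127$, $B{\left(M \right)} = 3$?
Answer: $- \frac{507}{4} \approx -126.75$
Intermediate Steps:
$w{\left(D \right)} = 1 + 2 D^{2}$ ($w{\left(D \right)} = -2 + \left(\left(D^{2} + D D\right) + 3\right) = -2 + \left(\left(D^{2} + D^{2}\right) + 3\right) = -2 + \left(2 D^{2} + 3\right) = -2 + \left(3 + 2 D^{2}\right) = 1 + 2 D^{2}$)
$W{\left(L,J \right)} = -2$ ($W{\left(L,J \right)} = -7 + 5 = -2$)
$c = 127$
$a{\left(d \right)} = \frac{1 + d}{2 d}$ ($a{\left(d \right)} = \frac{d + 1}{2 d} = \left(1 + d\right) \frac{1}{2 d} = \frac{1 + d}{2 d}$)
$a{\left(W{\left(w{\left(-4 \right)},10 \right)} \right)} - c = \frac{1 - 2}{2 \left(-2\right)} - 127 = \frac{1}{2} \left(- \frac{1}{2}\right) \left(-1\right) - 127 = \frac{1}{4} - 127 = - \frac{507}{4}$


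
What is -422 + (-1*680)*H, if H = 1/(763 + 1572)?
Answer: -197210/467 ≈ -422.29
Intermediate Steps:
H = 1/2335 ≈ 0.00042827
-422 + (-1*680)*H = -422 - 1*680*(1/2335) = -422 - 680*1/2335 = -422 - 136/467 = -197210/467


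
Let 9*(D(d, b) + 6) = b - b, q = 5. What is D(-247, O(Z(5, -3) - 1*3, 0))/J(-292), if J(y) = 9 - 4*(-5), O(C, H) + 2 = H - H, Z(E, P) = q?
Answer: -6/29 ≈ -0.20690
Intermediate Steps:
Z(E, P) = 5
O(C, H) = -2 (O(C, H) = -2 + (H - H) = -2 + 0 = -2)
D(d, b) = -6 (D(d, b) = -6 + (b - b)/9 = -6 + (⅑)*0 = -6 + 0 = -6)
J(y) = 29 (J(y) = 9 + 20 = 29)
D(-247, O(Z(5, -3) - 1*3, 0))/J(-292) = -6/29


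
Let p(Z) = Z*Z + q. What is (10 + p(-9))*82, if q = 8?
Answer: 8118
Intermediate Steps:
p(Z) = 8 + Z² (p(Z) = Z*Z + 8 = Z² + 8 = 8 + Z²)
(10 + p(-9))*82 = (10 + (8 + (-9)²))*82 = (10 + (8 + 81))*82 = (10 + 89)*82 = 99*82 = 8118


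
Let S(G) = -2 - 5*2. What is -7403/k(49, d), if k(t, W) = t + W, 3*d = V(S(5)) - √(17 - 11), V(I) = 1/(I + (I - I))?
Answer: -469853604/3107305 - 3198096*√6/3107305 ≈ -153.73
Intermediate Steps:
S(G) = -12 (S(G) = -2 - 10 = -12)
V(I) = 1/I (V(I) = 1/(I + 0) = 1/I)
d = -1/36 - √6/3 (d = (1/(-12) - √(17 - 11))/3 = (-1/12 - √6)/3 = -1/36 - √6/3 ≈ -0.84427)
k(t, W) = W + t
-7403/k(49, d) = -7403/((-1/36 - √6/3) + 49) = -7403/(1763/36 - √6/3)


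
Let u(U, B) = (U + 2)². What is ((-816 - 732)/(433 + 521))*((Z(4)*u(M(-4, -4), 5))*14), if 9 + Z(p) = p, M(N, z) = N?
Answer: 24080/53 ≈ 454.34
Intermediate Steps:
Z(p) = -9 + p
u(U, B) = (2 + U)²
((-816 - 732)/(433 + 521))*((Z(4)*u(M(-4, -4), 5))*14) = ((-816 - 732)/(433 + 521))*(((-9 + 4)*(2 - 4)²)*14) = (-1548/954)*(-5*(-2)²*14) = (-1548*1/954)*(-5*4*14) = -(-1720)*14/53 = -86/53*(-280) = 24080/53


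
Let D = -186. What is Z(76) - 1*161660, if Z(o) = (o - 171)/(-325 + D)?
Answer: -82608165/511 ≈ -1.6166e+5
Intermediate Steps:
Z(o) = 171/511 - o/511 (Z(o) = (o - 171)/(-325 - 186) = (-171 + o)/(-511) = (-171 + o)*(-1/511) = 171/511 - o/511)
Z(76) - 1*161660 = (171/511 - 1/511*76) - 1*161660 = (171/511 - 76/511) - 161660 = 95/511 - 161660 = -82608165/511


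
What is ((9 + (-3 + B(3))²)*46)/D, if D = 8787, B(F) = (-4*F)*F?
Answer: 23460/2929 ≈ 8.0096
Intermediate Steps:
B(F) = -4*F²
((9 + (-3 + B(3))²)*46)/D = ((9 + (-3 - 4*3²)²)*46)/8787 = ((9 + (-3 - 4*9)²)*46)*(1/8787) = ((9 + (-3 - 36)²)*46)*(1/8787) = ((9 + (-39)²)*46)*(1/8787) = ((9 + 1521)*46)*(1/8787) = (1530*46)*(1/8787) = 70380*(1/8787) = 23460/2929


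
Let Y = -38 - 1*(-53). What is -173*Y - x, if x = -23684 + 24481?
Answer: -3392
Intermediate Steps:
x = 797
Y = 15 (Y = -38 + 53 = 15)
-173*Y - x = -173*15 - 1*797 = -2595 - 797 = -3392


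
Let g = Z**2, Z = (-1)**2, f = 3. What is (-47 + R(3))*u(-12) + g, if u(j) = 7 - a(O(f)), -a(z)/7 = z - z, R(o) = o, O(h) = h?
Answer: -307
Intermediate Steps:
Z = 1
a(z) = 0 (a(z) = -7*(z - z) = -7*0 = 0)
u(j) = 7 (u(j) = 7 - 1*0 = 7 + 0 = 7)
g = 1 (g = 1**2 = 1)
(-47 + R(3))*u(-12) + g = (-47 + 3)*7 + 1 = -44*7 + 1 = -308 + 1 = -307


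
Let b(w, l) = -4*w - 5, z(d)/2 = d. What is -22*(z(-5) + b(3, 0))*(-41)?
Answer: -24354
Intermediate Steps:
z(d) = 2*d
b(w, l) = -5 - 4*w
-22*(z(-5) + b(3, 0))*(-41) = -22*(2*(-5) + (-5 - 4*3))*(-41) = -22*(-10 + (-5 - 12))*(-41) = -22*(-10 - 17)*(-41) = -22*(-27)*(-41) = 594*(-41) = -24354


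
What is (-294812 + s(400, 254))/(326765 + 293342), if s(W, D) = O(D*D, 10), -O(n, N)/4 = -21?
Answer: -294728/620107 ≈ -0.47529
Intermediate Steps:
O(n, N) = 84 (O(n, N) = -4*(-21) = 84)
s(W, D) = 84
(-294812 + s(400, 254))/(326765 + 293342) = (-294812 + 84)/(326765 + 293342) = -294728/620107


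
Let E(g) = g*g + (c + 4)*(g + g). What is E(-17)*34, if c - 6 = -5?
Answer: 4046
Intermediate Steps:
c = 1 (c = 6 - 5 = 1)
E(g) = g**2 + 10*g (E(g) = g*g + (1 + 4)*(g + g) = g**2 + 5*(2*g) = g**2 + 10*g)
E(-17)*34 = -17*(10 - 17)*34 = -17*(-7)*34 = 119*34 = 4046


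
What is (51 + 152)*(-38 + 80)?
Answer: 8526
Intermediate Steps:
(51 + 152)*(-38 + 80) = 203*42 = 8526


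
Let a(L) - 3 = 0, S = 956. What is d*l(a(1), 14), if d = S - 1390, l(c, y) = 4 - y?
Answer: 4340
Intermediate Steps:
a(L) = 3 (a(L) = 3 + 0 = 3)
d = -434 (d = 956 - 1390 = -434)
d*l(a(1), 14) = -434*(4 - 1*14) = -434*(4 - 14) = -434*(-10) = 4340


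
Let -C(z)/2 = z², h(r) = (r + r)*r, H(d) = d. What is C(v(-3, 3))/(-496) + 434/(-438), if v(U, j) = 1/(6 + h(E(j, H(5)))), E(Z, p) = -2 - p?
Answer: -582073637/587438592 ≈ -0.99087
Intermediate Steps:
h(r) = 2*r² (h(r) = (2*r)*r = 2*r²)
v(U, j) = 1/104 (v(U, j) = 1/(6 + 2*(-2 - 1*5)²) = 1/(6 + 2*(-2 - 5)²) = 1/(6 + 2*(-7)²) = 1/(6 + 2*49) = 1/(6 + 98) = 1/104)
C(z) = -2*z²
C(v(-3, 3))/(-496) + 434/(-438) = -2*(1/104)²/(-496) + 434/(-438) = -2*1/10816*(-1/496) + 434*(-1/438) = -1/5408*(-1/496) - 217/219 = 1/2682368 - 217/219 = -582073637/587438592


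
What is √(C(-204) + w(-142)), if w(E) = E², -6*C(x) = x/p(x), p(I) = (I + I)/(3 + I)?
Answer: √80723/2 ≈ 142.06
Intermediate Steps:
p(I) = 2*I/(3 + I) (p(I) = (2*I)/(3 + I) = 2*I/(3 + I))
C(x) = -¼ - x/12 (C(x) = -x/(6*(2*x/(3 + x))) = -x*(3 + x)/(2*x)/6 = -(3/2 + x/2)/6 = -¼ - x/12)
√(C(-204) + w(-142)) = √((-¼ - 1/12*(-204)) + (-142)²) = √((-¼ + 17) + 20164) = √(67/4 + 20164) = √(80723/4) = √80723/2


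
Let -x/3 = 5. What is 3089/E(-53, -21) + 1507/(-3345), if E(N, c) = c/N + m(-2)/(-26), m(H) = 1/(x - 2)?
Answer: 48407975897/6245115 ≈ 7751.3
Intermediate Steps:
x = -15 (x = -3*5 = -15)
m(H) = -1/17 (m(H) = 1/(-15 - 2) = 1/(-17) = -1/17)
E(N, c) = 1/442 + c/N (E(N, c) = c/N - 1/17/(-26) = c/N - 1/17*(-1/26) = c/N + 1/442 = 1/442 + c/N)
3089/E(-53, -21) + 1507/(-3345) = 3089/(((-21 + (1/442)*(-53))/(-53))) + 1507/(-3345) = 3089/((-(-21 - 53/442)/53)) + 1507*(-1/3345) = 3089/((-1/53*(-9335/442))) - 1507/3345 = 3089/(9335/23426) - 1507/3345 = 3089*(23426/9335) - 1507/3345 = 72362914/9335 - 1507/3345 = 48407975897/6245115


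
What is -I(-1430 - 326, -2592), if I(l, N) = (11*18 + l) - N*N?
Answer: 6720022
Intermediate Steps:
I(l, N) = 198 + l - N² (I(l, N) = (198 + l) - N² = 198 + l - N²)
-I(-1430 - 326, -2592) = -(198 + (-1430 - 326) - 1*(-2592)²) = -(198 - 1756 - 1*6718464) = -(198 - 1756 - 6718464) = -1*(-6720022) = 6720022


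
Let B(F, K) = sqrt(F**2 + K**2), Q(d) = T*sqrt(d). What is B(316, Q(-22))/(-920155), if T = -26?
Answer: -2*sqrt(21246)/920155 ≈ -0.00031682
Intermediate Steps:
Q(d) = -26*sqrt(d)
B(316, Q(-22))/(-920155) = sqrt(316**2 + (-26*I*sqrt(22))**2)/(-920155) = sqrt(99856 + (-26*I*sqrt(22))**2)*(-1/920155) = sqrt(99856 - 14872)*(-1/920155) = sqrt(84984)*(-1/920155) = (2*sqrt(21246))*(-1/920155) = -2*sqrt(21246)/920155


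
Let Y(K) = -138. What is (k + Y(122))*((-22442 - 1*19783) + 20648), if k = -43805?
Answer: 948158111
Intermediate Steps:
(k + Y(122))*((-22442 - 1*19783) + 20648) = (-43805 - 138)*((-22442 - 1*19783) + 20648) = -43943*((-22442 - 19783) + 20648) = -43943*(-42225 + 20648) = -43943*(-21577) = 948158111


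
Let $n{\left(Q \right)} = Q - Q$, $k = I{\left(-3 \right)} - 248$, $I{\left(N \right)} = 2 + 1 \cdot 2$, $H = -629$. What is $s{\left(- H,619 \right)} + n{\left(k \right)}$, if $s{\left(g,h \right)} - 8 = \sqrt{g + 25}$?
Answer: $8 + \sqrt{654} \approx 33.573$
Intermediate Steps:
$I{\left(N \right)} = 4$ ($I{\left(N \right)} = 2 + 2 = 4$)
$s{\left(g,h \right)} = 8 + \sqrt{25 + g}$ ($s{\left(g,h \right)} = 8 + \sqrt{g + 25} = 8 + \sqrt{25 + g}$)
$k = -244$ ($k = 4 - 248 = -244$)
$n{\left(Q \right)} = 0$
$s{\left(- H,619 \right)} + n{\left(k \right)} = \left(8 + \sqrt{25 - -629}\right) + 0 = \left(8 + \sqrt{25 + 629}\right) + 0 = \left(8 + \sqrt{654}\right) + 0 = 8 + \sqrt{654}$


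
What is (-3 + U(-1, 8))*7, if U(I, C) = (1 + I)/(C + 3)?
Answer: -21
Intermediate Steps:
U(I, C) = (1 + I)/(3 + C)
(-3 + U(-1, 8))*7 = (-3 + (1 - 1)/(3 + 8))*7 = (-3 + 0/11)*7 = (-3 + (1/11)*0)*7 = (-3 + 0)*7 = -3*7 = -21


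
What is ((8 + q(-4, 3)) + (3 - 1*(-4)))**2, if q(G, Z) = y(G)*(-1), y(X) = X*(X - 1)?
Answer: 25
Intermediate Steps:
y(X) = X*(-1 + X)
q(G, Z) = -G*(-1 + G) (q(G, Z) = (G*(-1 + G))*(-1) = -G*(-1 + G))
((8 + q(-4, 3)) + (3 - 1*(-4)))**2 = ((8 - 4*(1 - 1*(-4))) + (3 - 1*(-4)))**2 = ((8 - 4*(1 + 4)) + (3 + 4))**2 = ((8 - 4*5) + 7)**2 = ((8 - 20) + 7)**2 = (-12 + 7)**2 = (-5)**2 = 25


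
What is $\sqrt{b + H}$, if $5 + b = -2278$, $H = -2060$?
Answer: $i \sqrt{4343} \approx 65.901 i$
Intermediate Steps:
$b = -2283$ ($b = -5 - 2278 = -2283$)
$\sqrt{b + H} = \sqrt{-2283 - 2060} = \sqrt{-4343} = i \sqrt{4343}$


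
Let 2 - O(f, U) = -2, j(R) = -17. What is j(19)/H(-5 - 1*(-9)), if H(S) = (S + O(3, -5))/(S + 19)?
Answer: -391/8 ≈ -48.875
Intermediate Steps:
O(f, U) = 4 (O(f, U) = 2 - 1*(-2) = 2 + 2 = 4)
H(S) = (4 + S)/(19 + S) (H(S) = (S + 4)/(S + 19) = (4 + S)/(19 + S))
j(19)/H(-5 - 1*(-9)) = -17*(19 + (-5 - 1*(-9)))/(4 + (-5 - 1*(-9))) = -17*(19 + (-5 + 9))/(4 + (-5 + 9)) = -17*(19 + 4)/(4 + 4) = -17/(8/23) = -17/((1/23)*8) = -17/8/23 = -17*23/8 = -391/8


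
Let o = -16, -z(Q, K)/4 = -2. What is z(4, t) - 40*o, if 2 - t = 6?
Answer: 648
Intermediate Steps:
t = -4 (t = 2 - 1*6 = 2 - 6 = -4)
z(Q, K) = 8 (z(Q, K) = -4*(-2) = 8)
z(4, t) - 40*o = 8 - 40*(-16) = 8 + 640 = 648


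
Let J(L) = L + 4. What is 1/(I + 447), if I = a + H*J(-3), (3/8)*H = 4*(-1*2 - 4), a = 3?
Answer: 1/386 ≈ 0.0025907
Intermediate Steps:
J(L) = 4 + L
H = -64 (H = 8*(4*(-1*2 - 4))/3 = 8*(4*(-2 - 4))/3 = 8*(4*(-6))/3 = (8/3)*(-24) = -64)
I = -61 (I = 3 - 64*(4 - 3) = 3 - 64*1 = 3 - 64 = -61)
1/(I + 447) = 1/(-61 + 447) = 1/386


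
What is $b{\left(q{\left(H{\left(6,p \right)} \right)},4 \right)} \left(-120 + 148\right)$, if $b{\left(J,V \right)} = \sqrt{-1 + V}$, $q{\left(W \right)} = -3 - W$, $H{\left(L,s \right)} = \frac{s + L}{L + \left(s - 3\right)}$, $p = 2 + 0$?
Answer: $28 \sqrt{3} \approx 48.497$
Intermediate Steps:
$p = 2$
$H{\left(L,s \right)} = \frac{L + s}{-3 + L + s}$ ($H{\left(L,s \right)} = \frac{L + s}{L + \left(s - 3\right)} = \frac{L + s}{L + \left(-3 + s\right)} = \frac{L + s}{-3 + L + s}$)
$b{\left(q{\left(H{\left(6,p \right)} \right)},4 \right)} \left(-120 + 148\right) = \sqrt{-1 + 4} \left(-120 + 148\right) = \sqrt{3} \cdot 28 = 28 \sqrt{3}$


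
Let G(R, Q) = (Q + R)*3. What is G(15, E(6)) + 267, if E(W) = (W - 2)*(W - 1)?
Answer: 372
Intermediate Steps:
E(W) = (-1 + W)*(-2 + W) (E(W) = (-2 + W)*(-1 + W) = (-1 + W)*(-2 + W))
G(R, Q) = 3*Q + 3*R
G(15, E(6)) + 267 = (3*(2 + 6² - 3*6) + 3*15) + 267 = (3*(2 + 36 - 18) + 45) + 267 = (3*20 + 45) + 267 = (60 + 45) + 267 = 105 + 267 = 372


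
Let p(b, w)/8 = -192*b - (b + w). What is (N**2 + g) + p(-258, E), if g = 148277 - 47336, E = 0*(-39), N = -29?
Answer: 500134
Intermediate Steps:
E = 0
g = 100941
p(b, w) = -1544*b - 8*w (p(b, w) = 8*(-192*b - (b + w)) = 8*(-192*b + (-b - w)) = 8*(-w - 193*b) = -1544*b - 8*w)
(N**2 + g) + p(-258, E) = ((-29)**2 + 100941) + (-1544*(-258) - 8*0) = (841 + 100941) + (398352 + 0) = 101782 + 398352 = 500134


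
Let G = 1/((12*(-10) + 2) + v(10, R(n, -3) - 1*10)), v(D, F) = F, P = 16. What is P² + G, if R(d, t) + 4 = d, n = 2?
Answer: 33279/130 ≈ 255.99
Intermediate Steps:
R(d, t) = -4 + d
G = -1/130 (G = 1/((12*(-10) + 2) + ((-4 + 2) - 1*10)) = 1/((-120 + 2) + (-2 - 10)) = 1/(-118 - 12) = 1/(-130) = -1/130 ≈ -0.0076923)
P² + G = 16² - 1/130 = 256 - 1/130 = 33279/130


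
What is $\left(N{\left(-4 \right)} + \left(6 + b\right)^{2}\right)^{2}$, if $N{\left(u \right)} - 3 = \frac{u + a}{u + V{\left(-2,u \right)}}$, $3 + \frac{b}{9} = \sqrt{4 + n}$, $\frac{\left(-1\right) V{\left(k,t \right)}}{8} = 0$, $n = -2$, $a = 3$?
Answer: $\frac{10452913}{16} - 458325 \sqrt{2} \approx 5137.6$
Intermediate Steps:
$V{\left(k,t \right)} = 0$ ($V{\left(k,t \right)} = \left(-8\right) 0 = 0$)
$b = -27 + 9 \sqrt{2}$ ($b = -27 + 9 \sqrt{4 - 2} = -27 + 9 \sqrt{2} \approx -14.272$)
$N{\left(u \right)} = 3 + \frac{3 + u}{u}$ ($N{\left(u \right)} = 3 + \frac{u + 3}{u + 0} = 3 + \frac{3 + u}{u}$)
$\left(N{\left(-4 \right)} + \left(6 + b\right)^{2}\right)^{2} = \left(\left(4 + \frac{3}{-4}\right) + \left(6 - \left(27 - 9 \sqrt{2}\right)\right)^{2}\right)^{2} = \left(\left(4 + 3 \left(- \frac{1}{4}\right)\right) + \left(-21 + 9 \sqrt{2}\right)^{2}\right)^{2} = \left(\left(4 - \frac{3}{4}\right) + \left(-21 + 9 \sqrt{2}\right)^{2}\right)^{2} = \left(\frac{13}{4} + \left(-21 + 9 \sqrt{2}\right)^{2}\right)^{2}$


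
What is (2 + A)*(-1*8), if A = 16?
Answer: -144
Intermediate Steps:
(2 + A)*(-1*8) = (2 + 16)*(-1*8) = 18*(-8) = -144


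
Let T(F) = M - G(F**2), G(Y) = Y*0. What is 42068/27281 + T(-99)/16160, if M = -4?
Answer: 169927439/110215240 ≈ 1.5418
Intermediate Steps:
G(Y) = 0
T(F) = -4 (T(F) = -4 - 1*0 = -4 + 0 = -4)
42068/27281 + T(-99)/16160 = 42068/27281 - 4/16160 = 42068*(1/27281) - 4*1/16160 = 42068/27281 - 1/4040 = 169927439/110215240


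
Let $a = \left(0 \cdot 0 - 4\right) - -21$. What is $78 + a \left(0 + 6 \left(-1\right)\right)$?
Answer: $-24$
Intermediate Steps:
$a = 17$ ($a = \left(0 - 4\right) + 21 = -4 + 21 = 17$)
$78 + a \left(0 + 6 \left(-1\right)\right) = 78 + 17 \left(0 + 6 \left(-1\right)\right) = 78 + 17 \left(0 - 6\right) = 78 + 17 \left(-6\right) = 78 - 102 = -24$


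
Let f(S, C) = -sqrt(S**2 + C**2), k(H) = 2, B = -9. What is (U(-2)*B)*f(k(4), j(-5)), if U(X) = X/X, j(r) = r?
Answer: 9*sqrt(29) ≈ 48.466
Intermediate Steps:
U(X) = 1
f(S, C) = -sqrt(C**2 + S**2)
(U(-2)*B)*f(k(4), j(-5)) = (1*(-9))*(-sqrt((-5)**2 + 2**2)) = -(-9)*sqrt(25 + 4) = -(-9)*sqrt(29) = 9*sqrt(29)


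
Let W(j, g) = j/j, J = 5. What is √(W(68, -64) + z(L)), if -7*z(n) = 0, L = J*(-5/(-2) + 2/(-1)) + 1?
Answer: 1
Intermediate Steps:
W(j, g) = 1
L = 7/2 (L = 5*(-5/(-2) + 2/(-1)) + 1 = 5*(-5*(-½) + 2*(-1)) + 1 = 5*(5/2 - 2) + 1 = 5*(½) + 1 = 5/2 + 1 = 7/2 ≈ 3.5000)
z(n) = 0 (z(n) = -⅐*0 = 0)
√(W(68, -64) + z(L)) = √(1 + 0) = √1 = 1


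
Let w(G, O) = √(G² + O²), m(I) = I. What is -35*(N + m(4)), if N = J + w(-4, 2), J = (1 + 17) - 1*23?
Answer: 35 - 70*√5 ≈ -121.52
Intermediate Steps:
J = -5 (J = 18 - 23 = -5)
N = -5 + 2*√5 (N = -5 + √((-4)² + 2²) = -5 + √(16 + 4) = -5 + √20 = -5 + 2*√5 ≈ -0.52786)
-35*(N + m(4)) = -35*((-5 + 2*√5) + 4) = -35*(-1 + 2*√5) = 35 - 70*√5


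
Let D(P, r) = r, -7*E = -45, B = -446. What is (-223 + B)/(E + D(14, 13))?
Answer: -4683/136 ≈ -34.434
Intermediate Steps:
E = 45/7 (E = -⅐*(-45) = 45/7 ≈ 6.4286)
(-223 + B)/(E + D(14, 13)) = (-223 - 446)/(45/7 + 13) = -669/136/7 = -669*7/136 = -4683/136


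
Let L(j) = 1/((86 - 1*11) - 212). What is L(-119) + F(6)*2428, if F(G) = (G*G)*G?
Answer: 71849375/137 ≈ 5.2445e+5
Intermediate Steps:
F(G) = G³ (F(G) = G²*G = G³)
L(j) = -1/137 (L(j) = 1/((86 - 11) - 212) = 1/(75 - 212) = 1/(-137) = -1/137)
L(-119) + F(6)*2428 = -1/137 + 6³*2428 = -1/137 + 216*2428 = -1/137 + 524448 = 71849375/137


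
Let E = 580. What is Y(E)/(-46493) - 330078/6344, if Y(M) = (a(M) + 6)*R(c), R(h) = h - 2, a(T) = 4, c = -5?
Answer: -7672936187/147475796 ≈ -52.028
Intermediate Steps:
R(h) = -2 + h
Y(M) = -70 (Y(M) = (4 + 6)*(-2 - 5) = 10*(-7) = -70)
Y(E)/(-46493) - 330078/6344 = -70/(-46493) - 330078/6344 = -70*(-1/46493) - 330078*1/6344 = 70/46493 - 165039/3172 = -7672936187/147475796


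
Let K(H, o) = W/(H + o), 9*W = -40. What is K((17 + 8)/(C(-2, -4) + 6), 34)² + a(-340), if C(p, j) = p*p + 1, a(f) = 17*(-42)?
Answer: -9207037034/12895281 ≈ -713.99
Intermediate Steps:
W = -40/9 (W = (⅑)*(-40) = -40/9 ≈ -4.4444)
a(f) = -714
C(p, j) = 1 + p² (C(p, j) = p² + 1 = 1 + p²)
K(H, o) = -40/(9*(H + o))
K((17 + 8)/(C(-2, -4) + 6), 34)² + a(-340) = (-40/(9*((17 + 8)/((1 + (-2)²) + 6)) + 9*34))² - 714 = (-40/(9*(25/((1 + 4) + 6)) + 306))² - 714 = (-40/(9*(25/(5 + 6)) + 306))² - 714 = (-40/(9*(25/11) + 306))² - 714 = (-40/(225/11 + 306))² - 714 = (-40/3591/11)² - 714 = (-40*11/3591)² - 714 = (-440/3591)² - 714 = 193600/12895281 - 714 = -9207037034/12895281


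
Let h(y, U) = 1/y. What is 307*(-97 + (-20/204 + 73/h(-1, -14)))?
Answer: -2663225/51 ≈ -52220.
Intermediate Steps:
307*(-97 + (-20/204 + 73/h(-1, -14))) = 307*(-97 + (-20/204 + 73/(1/(-1)))) = 307*(-97 + (-20*1/204 + 73/(-1))) = 307*(-97 + (-5/51 + 73*(-1))) = 307*(-97 + (-5/51 - 73)) = 307*(-97 - 3728/51) = 307*(-8675/51) = -2663225/51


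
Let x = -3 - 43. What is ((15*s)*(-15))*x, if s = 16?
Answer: 165600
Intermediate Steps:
x = -46
((15*s)*(-15))*x = ((15*16)*(-15))*(-46) = (240*(-15))*(-46) = -3600*(-46) = 165600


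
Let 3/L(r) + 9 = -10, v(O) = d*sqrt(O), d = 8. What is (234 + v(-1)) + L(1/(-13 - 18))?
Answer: 4443/19 + 8*I ≈ 233.84 + 8.0*I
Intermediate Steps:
v(O) = 8*sqrt(O)
L(r) = -3/19 (L(r) = 3/(-9 - 10) = 3/(-19) = 3*(-1/19) = -3/19)
(234 + v(-1)) + L(1/(-13 - 18)) = (234 + 8*sqrt(-1)) - 3/19 = (234 + 8*I) - 3/19 = 4443/19 + 8*I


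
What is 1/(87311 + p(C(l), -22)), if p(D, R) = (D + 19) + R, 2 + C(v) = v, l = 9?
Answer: 1/87315 ≈ 1.1453e-5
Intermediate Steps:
C(v) = -2 + v
p(D, R) = 19 + D + R (p(D, R) = (19 + D) + R = 19 + D + R)
1/(87311 + p(C(l), -22)) = 1/(87311 + (19 + (-2 + 9) - 22)) = 1/(87311 + (19 + 7 - 22)) = 1/(87311 + 4) = 1/87315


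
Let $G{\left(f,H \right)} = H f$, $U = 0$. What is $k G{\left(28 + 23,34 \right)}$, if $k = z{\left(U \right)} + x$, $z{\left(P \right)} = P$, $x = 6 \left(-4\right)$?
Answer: $-41616$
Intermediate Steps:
$x = -24$
$k = -24$ ($k = 0 - 24 = -24$)
$k G{\left(28 + 23,34 \right)} = - 24 \cdot 34 \left(28 + 23\right) = - 24 \cdot 34 \cdot 51 = \left(-24\right) 1734 = -41616$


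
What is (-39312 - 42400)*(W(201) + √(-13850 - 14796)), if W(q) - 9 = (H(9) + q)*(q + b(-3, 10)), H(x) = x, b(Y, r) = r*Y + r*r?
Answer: -4650965328 - 81712*I*√28646 ≈ -4.651e+9 - 1.383e+7*I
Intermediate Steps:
b(Y, r) = r² + Y*r (b(Y, r) = Y*r + r² = r² + Y*r)
W(q) = 9 + (9 + q)*(70 + q) (W(q) = 9 + (9 + q)*(q + 10*(-3 + 10)) = 9 + (9 + q)*(q + 10*7) = 9 + (9 + q)*(q + 70) = 9 + (9 + q)*(70 + q))
(-39312 - 42400)*(W(201) + √(-13850 - 14796)) = (-39312 - 42400)*((639 + 201² + 79*201) + √(-13850 - 14796)) = -81712*((639 + 40401 + 15879) + √(-28646)) = -81712*(56919 + I*√28646) = -4650965328 - 81712*I*√28646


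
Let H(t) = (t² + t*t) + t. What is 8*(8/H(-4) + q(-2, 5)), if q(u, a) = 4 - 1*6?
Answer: -96/7 ≈ -13.714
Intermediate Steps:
q(u, a) = -2 (q(u, a) = 4 - 6 = -2)
H(t) = t + 2*t² (H(t) = (t² + t²) + t = 2*t² + t = t + 2*t²)
8*(8/H(-4) + q(-2, 5)) = 8*(8/((-4*(1 + 2*(-4)))) - 2) = 8*(8/((-4*(1 - 8))) - 2) = 8*(8/((-4*(-7))) - 2) = 8*(8/28 - 2) = 8*(8*(1/28) - 2) = 8*(2/7 - 2) = 8*(-12/7) = -96/7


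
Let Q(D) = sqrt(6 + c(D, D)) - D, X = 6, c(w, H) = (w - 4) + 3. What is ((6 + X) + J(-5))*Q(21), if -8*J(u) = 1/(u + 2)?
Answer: -2023/8 + 289*sqrt(26)/24 ≈ -191.47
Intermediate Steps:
c(w, H) = -1 + w (c(w, H) = (-4 + w) + 3 = -1 + w)
J(u) = -1/(8*(2 + u)) (J(u) = -1/(8*(u + 2)) = -1/(8*(2 + u)))
Q(D) = sqrt(5 + D) - D (Q(D) = sqrt(6 + (-1 + D)) - D = sqrt(5 + D) - D)
((6 + X) + J(-5))*Q(21) = ((6 + 6) - 1/(16 + 8*(-5)))*(sqrt(5 + 21) - 1*21) = (12 - 1/(16 - 40))*(sqrt(26) - 21) = (12 - 1/(-24))*(-21 + sqrt(26)) = (12 - 1*(-1/24))*(-21 + sqrt(26)) = (12 + 1/24)*(-21 + sqrt(26)) = 289*(-21 + sqrt(26))/24 = -2023/8 + 289*sqrt(26)/24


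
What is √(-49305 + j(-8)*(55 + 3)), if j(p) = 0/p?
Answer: I*√49305 ≈ 222.05*I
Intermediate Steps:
j(p) = 0
√(-49305 + j(-8)*(55 + 3)) = √(-49305 + 0*(55 + 3)) = √(-49305 + 0*58) = √(-49305 + 0) = √(-49305) = I*√49305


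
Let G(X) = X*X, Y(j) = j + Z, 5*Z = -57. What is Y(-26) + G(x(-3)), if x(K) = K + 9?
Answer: -7/5 ≈ -1.4000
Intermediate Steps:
Z = -57/5 (Z = (⅕)*(-57) = -57/5 ≈ -11.400)
x(K) = 9 + K
Y(j) = -57/5 + j (Y(j) = j - 57/5 = -57/5 + j)
G(X) = X²
Y(-26) + G(x(-3)) = (-57/5 - 26) + (9 - 3)² = -187/5 + 6² = -187/5 + 36 = -7/5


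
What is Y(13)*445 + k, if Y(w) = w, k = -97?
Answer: 5688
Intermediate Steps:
Y(13)*445 + k = 13*445 - 97 = 5785 - 97 = 5688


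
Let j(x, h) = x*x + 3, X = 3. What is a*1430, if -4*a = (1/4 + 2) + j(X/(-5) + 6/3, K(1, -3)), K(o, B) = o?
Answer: -103103/40 ≈ -2577.6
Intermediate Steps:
j(x, h) = 3 + x**2 (j(x, h) = x**2 + 3 = 3 + x**2)
a = -721/400 (a = -((1/4 + 2) + (3 + (3/(-5) + 6/3)**2))/4 = -((1/4 + 2) + (3 + (3*(-1/5) + 6*(1/3))**2))/4 = -(9/4 + (3 + (-3/5 + 2)**2))/4 = -(9/4 + (3 + (7/5)**2))/4 = -(9/4 + (3 + 49/25))/4 = -(9/4 + 124/25)/4 = -1/4*721/100 = -721/400 ≈ -1.8025)
a*1430 = -721/400*1430 = -103103/40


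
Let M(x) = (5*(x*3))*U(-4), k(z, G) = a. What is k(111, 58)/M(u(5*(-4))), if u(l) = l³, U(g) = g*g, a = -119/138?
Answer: 119/264960000 ≈ 4.4912e-7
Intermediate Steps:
a = -119/138 (a = -119*1/138 = -119/138 ≈ -0.86232)
k(z, G) = -119/138
U(g) = g²
M(x) = 240*x (M(x) = (5*(x*3))*(-4)² = (5*(3*x))*16 = (15*x)*16 = 240*x)
k(111, 58)/M(u(5*(-4))) = -119/(138*(240*(5*(-4))³)) = -119/(138*(240*(-20)³)) = -119/(138*(240*(-8000))) = -119/138/(-1920000) = -119/138*(-1/1920000) = 119/264960000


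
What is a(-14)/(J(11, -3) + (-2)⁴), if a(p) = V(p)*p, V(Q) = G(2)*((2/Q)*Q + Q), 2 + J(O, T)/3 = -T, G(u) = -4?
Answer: -672/19 ≈ -35.368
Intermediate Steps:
J(O, T) = -6 - 3*T (J(O, T) = -6 + 3*(-T) = -6 - 3*T)
V(Q) = -8 - 4*Q (V(Q) = -4*((2/Q)*Q + Q) = -4*(2 + Q) = -8 - 4*Q)
a(p) = p*(-8 - 4*p) (a(p) = (-8 - 4*p)*p = p*(-8 - 4*p))
a(-14)/(J(11, -3) + (-2)⁴) = (4*(-14)*(-2 - 1*(-14)))/((-6 - 3*(-3)) + (-2)⁴) = (4*(-14)*(-2 + 14))/((-6 + 9) + 16) = (4*(-14)*12)/(3 + 16) = -672/19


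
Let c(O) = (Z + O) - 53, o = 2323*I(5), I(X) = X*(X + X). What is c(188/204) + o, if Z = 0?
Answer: 5920994/51 ≈ 1.1610e+5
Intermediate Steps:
I(X) = 2*X² (I(X) = X*(2*X) = 2*X²)
o = 116150 (o = 2323*(2*5²) = 2323*(2*25) = 2323*50 = 116150)
c(O) = -53 + O (c(O) = (0 + O) - 53 = O - 53 = -53 + O)
c(188/204) + o = (-53 + 188/204) + 116150 = (-53 + 188*(1/204)) + 116150 = (-53 + 47/51) + 116150 = -2656/51 + 116150 = 5920994/51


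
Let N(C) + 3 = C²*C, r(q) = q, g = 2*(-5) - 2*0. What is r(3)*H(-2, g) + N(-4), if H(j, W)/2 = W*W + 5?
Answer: 563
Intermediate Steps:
g = -10 (g = -10 + 0 = -10)
H(j, W) = 10 + 2*W² (H(j, W) = 2*(W*W + 5) = 2*(W² + 5) = 2*(5 + W²) = 10 + 2*W²)
N(C) = -3 + C³ (N(C) = -3 + C²*C = -3 + C³)
r(3)*H(-2, g) + N(-4) = 3*(10 + 2*(-10)²) + (-3 + (-4)³) = 3*(10 + 2*100) + (-3 - 64) = 3*(10 + 200) - 67 = 3*210 - 67 = 630 - 67 = 563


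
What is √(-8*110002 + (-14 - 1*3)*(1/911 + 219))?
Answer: I*√733433570106/911 ≈ 940.07*I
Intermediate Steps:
√(-8*110002 + (-14 - 1*3)*(1/911 + 219)) = √(-880016 + (-14 - 3)*(1/911 + 219)) = √(-880016 - 17*199510/911) = √(-880016 - 3391670/911) = √(-805086246/911) = I*√733433570106/911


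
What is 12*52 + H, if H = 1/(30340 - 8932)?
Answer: 13358593/21408 ≈ 624.00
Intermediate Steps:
H = 1/21408 ≈ 4.6712e-5
12*52 + H = 12*52 + 1/21408 = 624 + 1/21408 = 13358593/21408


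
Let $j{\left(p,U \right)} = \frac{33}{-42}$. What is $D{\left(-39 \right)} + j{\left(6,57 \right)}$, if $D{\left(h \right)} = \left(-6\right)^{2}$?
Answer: $\frac{493}{14} \approx 35.214$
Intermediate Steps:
$D{\left(h \right)} = 36$
$j{\left(p,U \right)} = - \frac{11}{14}$ ($j{\left(p,U \right)} = 33 \left(- \frac{1}{42}\right) = - \frac{11}{14}$)
$D{\left(-39 \right)} + j{\left(6,57 \right)} = 36 - \frac{11}{14} = \frac{493}{14}$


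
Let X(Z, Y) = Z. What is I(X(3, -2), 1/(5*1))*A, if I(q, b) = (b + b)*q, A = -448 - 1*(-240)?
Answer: -1248/5 ≈ -249.60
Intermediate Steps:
A = -208 (A = -448 + 240 = -208)
I(q, b) = 2*b*q (I(q, b) = (2*b)*q = 2*b*q)
I(X(3, -2), 1/(5*1))*A = (2*3/(5*1))*(-208) = (2*3/5)*(-208) = (2*(⅕)*3)*(-208) = (6/5)*(-208) = -1248/5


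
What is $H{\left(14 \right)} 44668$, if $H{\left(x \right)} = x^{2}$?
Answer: $8754928$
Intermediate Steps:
$H{\left(14 \right)} 44668 = 14^{2} \cdot 44668 = 196 \cdot 44668 = 8754928$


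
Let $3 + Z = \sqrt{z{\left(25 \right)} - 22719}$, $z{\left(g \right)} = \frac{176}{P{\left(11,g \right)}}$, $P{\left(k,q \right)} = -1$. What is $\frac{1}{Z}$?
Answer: $- \frac{3}{22904} - \frac{i \sqrt{22895}}{22904} \approx -0.00013098 - 0.0066063 i$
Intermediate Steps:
$z{\left(g \right)} = -176$ ($z{\left(g \right)} = \frac{176}{-1} = 176 \left(-1\right) = -176$)
$Z = -3 + i \sqrt{22895}$ ($Z = -3 + \sqrt{-176 - 22719} = -3 + \sqrt{-22895} = -3 + i \sqrt{22895} \approx -3.0 + 151.31 i$)
$\frac{1}{Z} = \frac{1}{-3 + i \sqrt{22895}}$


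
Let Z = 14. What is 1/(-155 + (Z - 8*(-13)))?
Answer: -1/37 ≈ -0.027027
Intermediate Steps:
1/(-155 + (Z - 8*(-13))) = 1/(-155 + (14 - 8*(-13))) = 1/(-155 + (14 + 104)) = 1/(-155 + 118) = 1/(-37) = -1/37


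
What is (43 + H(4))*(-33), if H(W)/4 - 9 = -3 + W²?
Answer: -4323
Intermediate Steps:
H(W) = 24 + 4*W² (H(W) = 36 + 4*(-3 + W²) = 36 + (-12 + 4*W²) = 24 + 4*W²)
(43 + H(4))*(-33) = (43 + (24 + 4*4²))*(-33) = (43 + (24 + 4*16))*(-33) = (43 + (24 + 64))*(-33) = (43 + 88)*(-33) = 131*(-33) = -4323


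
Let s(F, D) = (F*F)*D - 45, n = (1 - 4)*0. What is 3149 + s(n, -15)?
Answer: 3104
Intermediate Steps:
n = 0 (n = -3*0 = 0)
s(F, D) = -45 + D*F² (s(F, D) = F²*D - 45 = D*F² - 45 = -45 + D*F²)
3149 + s(n, -15) = 3149 + (-45 - 15*0²) = 3149 + (-45 - 15*0) = 3149 + (-45 + 0) = 3149 - 45 = 3104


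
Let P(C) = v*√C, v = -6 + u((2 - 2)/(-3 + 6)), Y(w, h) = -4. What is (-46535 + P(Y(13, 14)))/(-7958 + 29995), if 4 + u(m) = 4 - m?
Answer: -46535/22037 - 12*I/22037 ≈ -2.1117 - 0.00054454*I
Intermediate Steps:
u(m) = -m (u(m) = -4 + (4 - m) = -m)
v = -6 (v = -6 - (2 - 2)/(-3 + 6) = -6 - 0/3 = -6 - 1*0 = -6 + 0 = -6)
P(C) = -6*√C
(-46535 + P(Y(13, 14)))/(-7958 + 29995) = (-46535 - 12*I)/(-7958 + 29995) = (-46535 - 12*I)/22037 = (-46535 - 12*I)*(1/22037) = -46535/22037 - 12*I/22037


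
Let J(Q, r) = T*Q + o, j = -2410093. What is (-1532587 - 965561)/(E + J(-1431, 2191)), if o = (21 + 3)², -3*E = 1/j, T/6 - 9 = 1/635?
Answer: 11469564959790420/352200020276029 ≈ 32.565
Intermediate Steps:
T = 34296/635 (T = 54 + 6/635 = 34296/635 ≈ 54.009)
E = 1/7230279 (E = -⅓/(-2410093) = -⅓*(-1/2410093) = 1/7230279 ≈ 1.3831e-7)
o = 576 (o = 24² = 576)
J(Q, r) = 576 + 34296*Q/635 (J(Q, r) = 34296*Q/635 + 576 = 576 + 34296*Q/635)
(-1532587 - 965561)/(E + J(-1431, 2191)) = (-1532587 - 965561)/(1/7230279 + (576 + (34296/635)*(-1431))) = -2498148/(1/7230279 + (576 - 49077576/635)) = -2498148/(1/7230279 - 48711816/635) = -2498148/(-352200020276029/4591227165) = -2498148*(-4591227165/352200020276029) = 11469564959790420/352200020276029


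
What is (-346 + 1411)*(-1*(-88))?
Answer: 93720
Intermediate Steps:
(-346 + 1411)*(-1*(-88)) = 1065*88 = 93720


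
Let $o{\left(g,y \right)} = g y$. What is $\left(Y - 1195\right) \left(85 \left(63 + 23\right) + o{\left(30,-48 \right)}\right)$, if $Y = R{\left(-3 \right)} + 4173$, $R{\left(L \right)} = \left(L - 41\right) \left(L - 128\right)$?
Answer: $51315540$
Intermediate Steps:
$R{\left(L \right)} = \left(-128 + L\right) \left(-41 + L\right)$ ($R{\left(L \right)} = \left(-41 + L\right) \left(-128 + L\right) = \left(-128 + L\right) \left(-41 + L\right)$)
$Y = 9937$ ($Y = \left(5248 + \left(-3\right)^{2} - -507\right) + 4173 = \left(5248 + 9 + 507\right) + 4173 = 5764 + 4173 = 9937$)
$\left(Y - 1195\right) \left(85 \left(63 + 23\right) + o{\left(30,-48 \right)}\right) = \left(9937 - 1195\right) \left(85 \left(63 + 23\right) + 30 \left(-48\right)\right) = 8742 \left(85 \cdot 86 - 1440\right) = 8742 \left(7310 - 1440\right) = 8742 \cdot 5870 = 51315540$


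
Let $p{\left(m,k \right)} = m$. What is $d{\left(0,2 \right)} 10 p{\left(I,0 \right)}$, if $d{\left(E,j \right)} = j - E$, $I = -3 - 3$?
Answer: $-120$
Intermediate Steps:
$I = -6$ ($I = -3 - 3 = -6$)
$d{\left(0,2 \right)} 10 p{\left(I,0 \right)} = \left(2 - 0\right) 10 \left(-6\right) = \left(2 + 0\right) 10 \left(-6\right) = 2 \cdot 10 \left(-6\right) = 20 \left(-6\right) = -120$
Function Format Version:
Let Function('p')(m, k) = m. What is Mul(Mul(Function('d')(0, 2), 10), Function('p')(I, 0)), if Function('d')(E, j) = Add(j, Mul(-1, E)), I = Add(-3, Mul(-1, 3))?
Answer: -120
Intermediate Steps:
I = -6 (I = Add(-3, -3) = -6)
Mul(Mul(Function('d')(0, 2), 10), Function('p')(I, 0)) = Mul(Mul(Add(2, Mul(-1, 0)), 10), -6) = Mul(Mul(Add(2, 0), 10), -6) = Mul(Mul(2, 10), -6) = Mul(20, -6) = -120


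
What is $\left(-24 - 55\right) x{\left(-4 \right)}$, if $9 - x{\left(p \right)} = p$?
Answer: $-1027$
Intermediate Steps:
$x{\left(p \right)} = 9 - p$
$\left(-24 - 55\right) x{\left(-4 \right)} = \left(-24 - 55\right) \left(9 - -4\right) = - 79 \left(9 + 4\right) = \left(-79\right) 13 = -1027$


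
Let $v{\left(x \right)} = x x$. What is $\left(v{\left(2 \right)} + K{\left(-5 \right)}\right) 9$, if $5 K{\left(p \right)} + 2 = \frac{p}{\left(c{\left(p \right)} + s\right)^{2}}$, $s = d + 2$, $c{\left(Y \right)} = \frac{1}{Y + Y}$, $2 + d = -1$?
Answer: $\frac{15102}{605} \approx 24.962$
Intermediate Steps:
$d = -3$ ($d = -2 - 1 = -3$)
$c{\left(Y \right)} = \frac{1}{2 Y}$
$v{\left(x \right)} = x^{2}$
$s = -1$ ($s = -3 + 2 = -1$)
$K{\left(p \right)} = - \frac{2}{5} + \frac{p}{5 \left(-1 + \frac{1}{2 p}\right)^{2}}$ ($K{\left(p \right)} = - \frac{2}{5} + \frac{p \frac{1}{\left(\frac{1}{2 p} - 1\right)^{2}}}{5} = - \frac{2}{5} + \frac{p \frac{1}{\left(-1 + \frac{1}{2 p}\right)^{2}}}{5} = - \frac{2}{5} + \frac{p}{5 \left(-1 + \frac{1}{2 p}\right)^{2}}$)
$\left(v{\left(2 \right)} + K{\left(-5 \right)}\right) 9 = \left(2^{2} + \left(- \frac{2}{5} + \frac{4 \left(-5\right)^{3}}{5 \left(1 - -10\right)^{2}}\right)\right) 9 = \left(4 + \left(- \frac{2}{5} + \frac{4}{5} \left(-125\right) \frac{1}{\left(1 + 10\right)^{2}}\right)\right) 9 = \left(4 + \left(- \frac{2}{5} + \frac{4}{5} \left(-125\right) \frac{1}{121}\right)\right) 9 = \left(4 - \frac{742}{605}\right) 9 = \frac{1678}{605} \cdot 9 = \frac{15102}{605}$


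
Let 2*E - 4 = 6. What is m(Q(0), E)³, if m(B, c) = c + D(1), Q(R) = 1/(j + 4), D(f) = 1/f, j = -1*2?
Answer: 216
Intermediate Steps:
j = -2
D(f) = 1/f
E = 5 (E = 2 + (½)*6 = 2 + 3 = 5)
Q(R) = ½ (Q(R) = 1/(-2 + 4) = 1/2 = ½)
m(B, c) = 1 + c (m(B, c) = c + 1/1 = c + 1 = 1 + c)
m(Q(0), E)³ = (1 + 5)³ = 6³ = 216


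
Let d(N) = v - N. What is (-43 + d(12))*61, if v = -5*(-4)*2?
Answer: -915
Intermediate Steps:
v = 40 (v = 20*2 = 40)
d(N) = 40 - N
(-43 + d(12))*61 = (-43 + (40 - 1*12))*61 = (-43 + (40 - 12))*61 = (-43 + 28)*61 = -15*61 = -915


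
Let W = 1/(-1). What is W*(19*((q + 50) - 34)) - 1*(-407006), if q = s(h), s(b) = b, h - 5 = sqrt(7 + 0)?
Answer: 406607 - 19*sqrt(7) ≈ 4.0656e+5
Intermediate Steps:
W = -1
h = 5 + sqrt(7) (h = 5 + sqrt(7 + 0) = 5 + sqrt(7) ≈ 7.6458)
q = 5 + sqrt(7) ≈ 7.6458
W*(19*((q + 50) - 34)) - 1*(-407006) = -19*(((5 + sqrt(7)) + 50) - 34) - 1*(-407006) = -19*((55 + sqrt(7)) - 34) + 407006 = -19*(21 + sqrt(7)) + 407006 = -(399 + 19*sqrt(7)) + 407006 = (-399 - 19*sqrt(7)) + 407006 = 406607 - 19*sqrt(7)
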